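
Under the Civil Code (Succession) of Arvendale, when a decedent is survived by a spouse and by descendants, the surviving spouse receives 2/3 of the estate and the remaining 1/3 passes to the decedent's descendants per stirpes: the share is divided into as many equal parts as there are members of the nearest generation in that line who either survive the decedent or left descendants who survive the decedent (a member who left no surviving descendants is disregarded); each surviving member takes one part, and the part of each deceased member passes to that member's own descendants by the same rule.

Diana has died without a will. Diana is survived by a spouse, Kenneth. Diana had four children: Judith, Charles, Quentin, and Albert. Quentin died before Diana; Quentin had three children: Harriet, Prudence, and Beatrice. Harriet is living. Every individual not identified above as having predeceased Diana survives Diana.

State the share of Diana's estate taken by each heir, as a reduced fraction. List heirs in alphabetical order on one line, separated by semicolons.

Albert 1/12; Beatrice 1/36; Charles 1/12; Harriet 1/36; Judith 1/12; Kenneth 2/3; Prudence 1/36

Kenneth, as surviving spouse, takes 2/3.
The remaining 1/3 passes to Diana's descendants per stirpes.
The 1/3 is divided into 4 equal shares of 1/12 among Judith, Charles, Quentin, Albert.
Judith is living and takes 1/12.
Charles is living and takes 1/12.
Quentin predeceased; the 1/12 allotted to Quentin's branch passes to Quentin's issue by representation.
The 1/12 is divided into 3 equal shares of 1/36 among Harriet, Prudence, Beatrice.
Harriet is living and takes 1/36.
Prudence is living and takes 1/36.
Beatrice is living and takes 1/36.
Albert is living and takes 1/12.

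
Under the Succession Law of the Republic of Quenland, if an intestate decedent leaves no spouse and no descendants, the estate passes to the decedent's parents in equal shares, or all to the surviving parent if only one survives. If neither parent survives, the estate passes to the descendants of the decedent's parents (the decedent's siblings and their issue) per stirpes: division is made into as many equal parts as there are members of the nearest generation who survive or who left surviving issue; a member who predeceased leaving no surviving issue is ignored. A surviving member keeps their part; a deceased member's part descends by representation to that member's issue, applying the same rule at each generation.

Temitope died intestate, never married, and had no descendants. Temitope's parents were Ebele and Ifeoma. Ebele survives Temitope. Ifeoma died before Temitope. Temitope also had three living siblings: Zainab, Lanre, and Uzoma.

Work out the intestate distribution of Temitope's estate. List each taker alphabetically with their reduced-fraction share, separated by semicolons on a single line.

Ebele 1

Only one parent, Ebele, survives, so Ebele takes the entire estate. The siblings take nothing because a surviving parent has priority.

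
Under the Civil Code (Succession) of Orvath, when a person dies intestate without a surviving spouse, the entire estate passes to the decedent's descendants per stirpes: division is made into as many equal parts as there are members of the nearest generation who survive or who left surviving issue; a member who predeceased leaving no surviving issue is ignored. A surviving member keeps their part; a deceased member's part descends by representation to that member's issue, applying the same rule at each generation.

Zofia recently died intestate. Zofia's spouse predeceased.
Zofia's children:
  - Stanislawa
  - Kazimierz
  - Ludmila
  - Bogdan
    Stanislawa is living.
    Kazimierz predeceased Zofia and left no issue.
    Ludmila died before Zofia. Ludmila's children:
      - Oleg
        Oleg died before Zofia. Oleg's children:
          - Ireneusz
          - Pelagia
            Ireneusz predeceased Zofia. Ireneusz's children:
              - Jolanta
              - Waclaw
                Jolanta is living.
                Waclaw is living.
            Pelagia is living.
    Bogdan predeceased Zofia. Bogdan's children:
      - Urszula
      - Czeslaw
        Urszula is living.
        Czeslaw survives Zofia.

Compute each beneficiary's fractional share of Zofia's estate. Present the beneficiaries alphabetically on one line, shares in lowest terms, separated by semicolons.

Czeslaw 1/6; Jolanta 1/12; Pelagia 1/6; Stanislawa 1/3; Urszula 1/6; Waclaw 1/12

There is no surviving spouse, so the entire estate passes to Zofia's descendants per stirpes.
Kazimierz left no surviving issue, so that branch lapses and is disregarded.
The estate is divided into 3 equal shares of 1/3 among Stanislawa, Ludmila, Bogdan.
Stanislawa is living and takes 1/3.
Ludmila predeceased; the 1/3 allotted to Ludmila's branch passes to Ludmila's issue by representation.
Oleg's line is the sole branch at this level, so the full 1/3 passes to Oleg's issue by representation.
The 1/3 is divided into 2 equal shares of 1/6 among Ireneusz, Pelagia.
Ireneusz predeceased; the 1/6 allotted to Ireneusz's branch passes to Ireneusz's issue by representation.
The 1/6 is divided into 2 equal shares of 1/12 among Jolanta, Waclaw.
Jolanta is living and takes 1/12.
Waclaw is living and takes 1/12.
Pelagia is living and takes 1/6.
Bogdan predeceased; the 1/3 allotted to Bogdan's branch passes to Bogdan's issue by representation.
The 1/3 is divided into 2 equal shares of 1/6 among Urszula, Czeslaw.
Urszula is living and takes 1/6.
Czeslaw is living and takes 1/6.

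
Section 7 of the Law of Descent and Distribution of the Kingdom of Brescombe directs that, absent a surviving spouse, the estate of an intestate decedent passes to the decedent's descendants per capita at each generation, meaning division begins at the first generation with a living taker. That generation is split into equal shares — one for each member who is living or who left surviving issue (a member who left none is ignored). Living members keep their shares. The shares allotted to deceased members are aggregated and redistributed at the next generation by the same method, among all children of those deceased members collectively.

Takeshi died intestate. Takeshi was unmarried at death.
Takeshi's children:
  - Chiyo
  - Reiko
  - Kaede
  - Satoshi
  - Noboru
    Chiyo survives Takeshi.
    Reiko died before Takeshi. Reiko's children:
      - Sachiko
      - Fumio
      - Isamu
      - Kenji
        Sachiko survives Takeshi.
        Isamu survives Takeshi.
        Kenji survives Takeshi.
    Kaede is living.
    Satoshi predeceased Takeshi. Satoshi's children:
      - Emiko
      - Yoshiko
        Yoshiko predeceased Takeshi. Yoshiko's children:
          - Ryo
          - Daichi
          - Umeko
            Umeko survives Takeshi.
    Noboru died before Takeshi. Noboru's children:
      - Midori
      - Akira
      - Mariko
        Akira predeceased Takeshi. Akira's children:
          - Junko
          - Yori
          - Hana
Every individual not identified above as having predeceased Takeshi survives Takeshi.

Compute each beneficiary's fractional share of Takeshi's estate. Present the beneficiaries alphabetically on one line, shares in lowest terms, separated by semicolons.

There is no surviving spouse, so the entire estate passes to Takeshi's descendants per capita at each generation.
At generation 1 (Chiyo, Reiko, Kaede, Satoshi, Noboru) there are 5 shares of (1)/5 = 1/5 each.
Living: Chiyo and Kaede — each takes 1/5.
Deceased: Reiko, Satoshi, and Noboru. Their combined 3/5 is pooled and carried to generation 2.
At generation 2 (Sachiko, Fumio, Isamu, Kenji, Emiko, Yoshiko, Midori, Akira, Mariko) there are 9 shares of (3/5)/9 = 1/15 each.
Living: Sachiko, Fumio, Isamu, Kenji, Emiko, Midori, and Mariko — each takes 1/15.
Deceased: Yoshiko and Akira. Their combined 2/15 is pooled and carried to generation 3.
At generation 3 (Ryo, Daichi, Umeko, Junko, Yori, Hana) there are 6 shares of (2/15)/6 = 1/45 each.
Living: Ryo, Daichi, Umeko, Junko, Yori, and Hana — each takes 1/45.

Chiyo 1/5; Daichi 1/45; Emiko 1/15; Fumio 1/15; Hana 1/45; Isamu 1/15; Junko 1/45; Kaede 1/5; Kenji 1/15; Mariko 1/15; Midori 1/15; Ryo 1/45; Sachiko 1/15; Umeko 1/45; Yori 1/45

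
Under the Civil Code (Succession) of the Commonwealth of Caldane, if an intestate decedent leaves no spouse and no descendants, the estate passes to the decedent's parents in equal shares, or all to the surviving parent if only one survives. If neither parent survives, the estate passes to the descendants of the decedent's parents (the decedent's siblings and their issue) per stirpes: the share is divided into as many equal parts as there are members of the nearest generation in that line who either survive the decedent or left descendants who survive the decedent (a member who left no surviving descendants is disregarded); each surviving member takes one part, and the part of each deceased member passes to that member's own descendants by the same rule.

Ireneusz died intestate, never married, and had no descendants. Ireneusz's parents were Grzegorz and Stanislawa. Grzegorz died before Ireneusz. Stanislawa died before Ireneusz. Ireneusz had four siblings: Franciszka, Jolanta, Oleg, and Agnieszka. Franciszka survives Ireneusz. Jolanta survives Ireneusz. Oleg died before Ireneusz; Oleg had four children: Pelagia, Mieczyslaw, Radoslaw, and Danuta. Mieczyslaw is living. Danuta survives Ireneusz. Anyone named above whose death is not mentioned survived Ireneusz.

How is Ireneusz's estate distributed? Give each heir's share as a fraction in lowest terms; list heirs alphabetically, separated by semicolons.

Neither parent survives and there are no descendants, so the estate passes to Ireneusz's siblings and their issue per stirpes.
The estate is divided into 4 equal shares of 1/4 among Franciszka, Jolanta, Oleg, Agnieszka.
Franciszka is living and takes 1/4.
Jolanta is living and takes 1/4.
Oleg predeceased; the 1/4 allotted to Oleg's branch passes to Oleg's issue by representation.
The 1/4 is divided into 4 equal shares of 1/16 among Pelagia, Mieczyslaw, Radoslaw, Danuta.
Pelagia is living and takes 1/16.
Mieczyslaw is living and takes 1/16.
Radoslaw is living and takes 1/16.
Danuta is living and takes 1/16.
Agnieszka is living and takes 1/4.

Agnieszka 1/4; Danuta 1/16; Franciszka 1/4; Jolanta 1/4; Mieczyslaw 1/16; Pelagia 1/16; Radoslaw 1/16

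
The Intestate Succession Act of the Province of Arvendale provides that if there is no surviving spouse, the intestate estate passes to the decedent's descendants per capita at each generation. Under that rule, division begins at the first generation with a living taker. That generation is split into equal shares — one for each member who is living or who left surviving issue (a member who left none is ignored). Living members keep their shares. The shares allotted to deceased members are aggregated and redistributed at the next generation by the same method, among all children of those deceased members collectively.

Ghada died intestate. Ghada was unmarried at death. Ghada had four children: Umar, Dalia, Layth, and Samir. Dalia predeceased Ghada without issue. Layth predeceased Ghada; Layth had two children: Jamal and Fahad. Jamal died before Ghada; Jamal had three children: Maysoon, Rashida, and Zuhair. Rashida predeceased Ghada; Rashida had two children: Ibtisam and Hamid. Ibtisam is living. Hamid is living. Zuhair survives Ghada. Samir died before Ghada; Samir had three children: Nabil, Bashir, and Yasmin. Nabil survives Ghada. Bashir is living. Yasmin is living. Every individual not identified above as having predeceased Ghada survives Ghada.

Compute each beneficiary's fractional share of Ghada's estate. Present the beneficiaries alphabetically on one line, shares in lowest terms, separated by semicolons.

There is no surviving spouse, so the entire estate passes to Ghada's descendants per capita at each generation.
At generation 1 (Umar, Layth, Samir) there are 3 shares of (1)/3 = 1/3 each.
Living: Umar — each takes 1/3.
Deceased: Layth and Samir. Their combined 2/3 is pooled and carried to generation 2.
At generation 2 (Jamal, Fahad, Nabil, Bashir, Yasmin) there are 5 shares of (2/3)/5 = 2/15 each.
Living: Fahad, Nabil, Bashir, and Yasmin — each takes 2/15.
Deceased: Jamal. That 2/15 share is carried to generation 3.
At generation 3 (Maysoon, Rashida, Zuhair) there are 3 shares of (2/15)/3 = 2/45 each.
Living: Maysoon and Zuhair — each takes 2/45.
Deceased: Rashida. That 2/45 share is carried to generation 4.
At generation 4 (Ibtisam, Hamid) there are 2 shares of (2/45)/2 = 1/45 each.
Living: Ibtisam and Hamid — each takes 1/45.

Bashir 2/15; Fahad 2/15; Hamid 1/45; Ibtisam 1/45; Maysoon 2/45; Nabil 2/15; Umar 1/3; Yasmin 2/15; Zuhair 2/45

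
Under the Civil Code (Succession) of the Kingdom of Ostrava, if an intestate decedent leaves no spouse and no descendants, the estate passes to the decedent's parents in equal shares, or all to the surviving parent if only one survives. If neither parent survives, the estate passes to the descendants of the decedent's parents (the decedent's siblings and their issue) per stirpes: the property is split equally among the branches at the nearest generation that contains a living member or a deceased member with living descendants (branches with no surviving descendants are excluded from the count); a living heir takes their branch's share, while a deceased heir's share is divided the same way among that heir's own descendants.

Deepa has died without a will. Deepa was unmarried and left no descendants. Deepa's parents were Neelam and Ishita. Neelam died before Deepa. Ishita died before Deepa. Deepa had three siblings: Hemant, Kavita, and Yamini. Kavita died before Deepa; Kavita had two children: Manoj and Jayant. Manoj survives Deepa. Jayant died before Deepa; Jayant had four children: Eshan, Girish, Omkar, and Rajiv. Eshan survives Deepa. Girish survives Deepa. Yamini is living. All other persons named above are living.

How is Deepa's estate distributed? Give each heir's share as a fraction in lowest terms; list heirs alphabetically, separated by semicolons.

Neither parent survives and there are no descendants, so the estate passes to Deepa's siblings and their issue per stirpes.
The estate is divided into 3 equal shares of 1/3 among Hemant, Kavita, Yamini.
Hemant is living and takes 1/3.
Kavita predeceased; the 1/3 allotted to Kavita's branch passes to Kavita's issue by representation.
The 1/3 is divided into 2 equal shares of 1/6 among Manoj, Jayant.
Manoj is living and takes 1/6.
Jayant predeceased; the 1/6 allotted to Jayant's branch passes to Jayant's issue by representation.
The 1/6 is divided into 4 equal shares of 1/24 among Eshan, Girish, Omkar, Rajiv.
Eshan is living and takes 1/24.
Girish is living and takes 1/24.
Omkar is living and takes 1/24.
Rajiv is living and takes 1/24.
Yamini is living and takes 1/3.

Eshan 1/24; Girish 1/24; Hemant 1/3; Manoj 1/6; Omkar 1/24; Rajiv 1/24; Yamini 1/3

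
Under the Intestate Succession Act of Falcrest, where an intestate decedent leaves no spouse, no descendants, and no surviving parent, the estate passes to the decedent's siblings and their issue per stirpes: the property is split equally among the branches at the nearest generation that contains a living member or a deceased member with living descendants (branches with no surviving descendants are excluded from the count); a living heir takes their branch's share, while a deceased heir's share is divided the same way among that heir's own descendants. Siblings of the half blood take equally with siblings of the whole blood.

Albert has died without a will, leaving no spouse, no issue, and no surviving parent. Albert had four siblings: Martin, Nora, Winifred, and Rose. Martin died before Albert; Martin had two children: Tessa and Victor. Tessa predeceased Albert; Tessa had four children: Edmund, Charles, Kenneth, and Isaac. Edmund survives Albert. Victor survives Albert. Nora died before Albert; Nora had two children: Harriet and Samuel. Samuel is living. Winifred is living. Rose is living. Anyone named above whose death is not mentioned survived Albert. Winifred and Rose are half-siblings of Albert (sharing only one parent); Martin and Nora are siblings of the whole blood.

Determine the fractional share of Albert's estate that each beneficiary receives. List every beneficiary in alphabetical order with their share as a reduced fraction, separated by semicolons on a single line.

No spouse, descendants, or parent survives, so the estate passes to Albert's siblings per stirpes.
Half-blood and whole-blood siblings take equally under the stated rule.
The estate is divided into 4 equal shares of 1/4 among Martin, Nora, Winifred, Rose.
Martin predeceased; the 1/4 allotted to Martin's branch passes to Martin's issue by representation.
The 1/4 is divided into 2 equal shares of 1/8 among Tessa, Victor.
Tessa predeceased; the 1/8 allotted to Tessa's branch passes to Tessa's issue by representation.
The 1/8 is divided into 4 equal shares of 1/32 among Edmund, Charles, Kenneth, Isaac.
Edmund is living and takes 1/32.
Charles is living and takes 1/32.
Kenneth is living and takes 1/32.
Isaac is living and takes 1/32.
Victor is living and takes 1/8.
Nora predeceased; the 1/4 allotted to Nora's branch passes to Nora's issue by representation.
The 1/4 is divided into 2 equal shares of 1/8 among Harriet, Samuel.
Harriet is living and takes 1/8.
Samuel is living and takes 1/8.
Winifred is living and takes 1/4.
Rose is living and takes 1/4.

Charles 1/32; Edmund 1/32; Harriet 1/8; Isaac 1/32; Kenneth 1/32; Rose 1/4; Samuel 1/8; Victor 1/8; Winifred 1/4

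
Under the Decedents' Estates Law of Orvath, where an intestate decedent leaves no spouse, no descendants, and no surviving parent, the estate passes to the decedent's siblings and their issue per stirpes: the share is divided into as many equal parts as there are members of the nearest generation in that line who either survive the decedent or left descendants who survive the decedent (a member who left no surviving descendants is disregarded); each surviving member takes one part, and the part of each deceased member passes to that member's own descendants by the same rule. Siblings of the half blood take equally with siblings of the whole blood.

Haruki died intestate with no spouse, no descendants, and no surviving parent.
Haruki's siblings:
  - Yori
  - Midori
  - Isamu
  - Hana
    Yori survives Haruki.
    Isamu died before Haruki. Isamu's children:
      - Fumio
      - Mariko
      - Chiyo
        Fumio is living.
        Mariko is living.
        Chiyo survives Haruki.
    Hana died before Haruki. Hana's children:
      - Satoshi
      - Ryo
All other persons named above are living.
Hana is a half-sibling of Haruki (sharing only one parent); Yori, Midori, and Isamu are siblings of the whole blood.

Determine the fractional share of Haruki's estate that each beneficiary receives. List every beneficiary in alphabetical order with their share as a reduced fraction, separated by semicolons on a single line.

Chiyo 1/12; Fumio 1/12; Mariko 1/12; Midori 1/4; Ryo 1/8; Satoshi 1/8; Yori 1/4

No spouse, descendants, or parent survives, so the estate passes to Haruki's siblings per stirpes.
Half-blood and whole-blood siblings take equally under the stated rule.
The estate is divided into 4 equal shares of 1/4 among Yori, Midori, Isamu, Hana.
Yori is living and takes 1/4.
Midori is living and takes 1/4.
Isamu predeceased; the 1/4 allotted to Isamu's branch passes to Isamu's issue by representation.
The 1/4 is divided into 3 equal shares of 1/12 among Fumio, Mariko, Chiyo.
Fumio is living and takes 1/12.
Mariko is living and takes 1/12.
Chiyo is living and takes 1/12.
Hana predeceased; the 1/4 allotted to Hana's branch passes to Hana's issue by representation.
The 1/4 is divided into 2 equal shares of 1/8 among Satoshi, Ryo.
Satoshi is living and takes 1/8.
Ryo is living and takes 1/8.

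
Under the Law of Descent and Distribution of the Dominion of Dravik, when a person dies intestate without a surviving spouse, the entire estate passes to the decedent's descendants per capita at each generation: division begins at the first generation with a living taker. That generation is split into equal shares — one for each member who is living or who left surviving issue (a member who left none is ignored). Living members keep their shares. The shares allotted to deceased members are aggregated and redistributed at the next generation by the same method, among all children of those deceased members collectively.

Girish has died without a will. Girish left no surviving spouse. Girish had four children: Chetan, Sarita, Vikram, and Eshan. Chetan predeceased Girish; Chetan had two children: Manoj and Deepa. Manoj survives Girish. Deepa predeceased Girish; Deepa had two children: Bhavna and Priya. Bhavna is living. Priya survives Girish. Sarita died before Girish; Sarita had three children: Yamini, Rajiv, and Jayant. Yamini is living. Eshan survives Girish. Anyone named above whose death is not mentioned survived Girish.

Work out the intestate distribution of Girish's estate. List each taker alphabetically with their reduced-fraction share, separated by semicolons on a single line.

There is no surviving spouse, so the entire estate passes to Girish's descendants per capita at each generation.
At generation 1 (Chetan, Sarita, Vikram, Eshan) there are 4 shares of (1)/4 = 1/4 each.
Living: Vikram and Eshan — each takes 1/4.
Deceased: Chetan and Sarita. Their combined 1/2 is pooled and carried to generation 2.
At generation 2 (Manoj, Deepa, Yamini, Rajiv, Jayant) there are 5 shares of (1/2)/5 = 1/10 each.
Living: Manoj, Yamini, Rajiv, and Jayant — each takes 1/10.
Deceased: Deepa. That 1/10 share is carried to generation 3.
At generation 3 (Bhavna, Priya) there are 2 shares of (1/10)/2 = 1/20 each.
Living: Bhavna and Priya — each takes 1/20.

Bhavna 1/20; Eshan 1/4; Jayant 1/10; Manoj 1/10; Priya 1/20; Rajiv 1/10; Vikram 1/4; Yamini 1/10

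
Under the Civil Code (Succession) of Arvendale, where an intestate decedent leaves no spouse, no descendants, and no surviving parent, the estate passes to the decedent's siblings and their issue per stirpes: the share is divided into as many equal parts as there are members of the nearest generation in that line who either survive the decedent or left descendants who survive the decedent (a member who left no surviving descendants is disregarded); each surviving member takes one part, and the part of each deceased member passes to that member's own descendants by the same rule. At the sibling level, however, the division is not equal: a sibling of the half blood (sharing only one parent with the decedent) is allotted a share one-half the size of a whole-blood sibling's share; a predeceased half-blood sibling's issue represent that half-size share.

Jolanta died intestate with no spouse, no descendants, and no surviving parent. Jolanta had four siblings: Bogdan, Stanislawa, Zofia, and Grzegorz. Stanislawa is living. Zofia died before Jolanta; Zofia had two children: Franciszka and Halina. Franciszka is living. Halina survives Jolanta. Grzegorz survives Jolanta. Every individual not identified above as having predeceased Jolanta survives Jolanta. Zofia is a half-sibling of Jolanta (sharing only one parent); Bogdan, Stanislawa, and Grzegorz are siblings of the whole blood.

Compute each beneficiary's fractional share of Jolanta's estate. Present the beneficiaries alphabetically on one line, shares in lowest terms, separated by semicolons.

Bogdan 2/7; Franciszka 1/14; Grzegorz 2/7; Halina 1/14; Stanislawa 2/7

No spouse, descendants, or parent survives, so the estate passes to Jolanta's siblings per stirpes.
Half-blood siblings count for one-half the weight of whole-blood siblings at the initial division.
Dividing 1 in proportion to weights (total weight 7/2): Bogdan (weight 1) → 2/7; Stanislawa (weight 1) → 2/7; Zofia (weight 1/2) → 1/7; Grzegorz (weight 1) → 2/7.
Bogdan is living and takes 2/7.
Stanislawa is living and takes 2/7.
Zofia predeceased; the 1/7 allotted to Zofia's branch passes to Zofia's issue by representation.
The 1/7 is divided into 2 equal shares of 1/14 among Franciszka, Halina.
Franciszka is living and takes 1/14.
Halina is living and takes 1/14.
Grzegorz is living and takes 2/7.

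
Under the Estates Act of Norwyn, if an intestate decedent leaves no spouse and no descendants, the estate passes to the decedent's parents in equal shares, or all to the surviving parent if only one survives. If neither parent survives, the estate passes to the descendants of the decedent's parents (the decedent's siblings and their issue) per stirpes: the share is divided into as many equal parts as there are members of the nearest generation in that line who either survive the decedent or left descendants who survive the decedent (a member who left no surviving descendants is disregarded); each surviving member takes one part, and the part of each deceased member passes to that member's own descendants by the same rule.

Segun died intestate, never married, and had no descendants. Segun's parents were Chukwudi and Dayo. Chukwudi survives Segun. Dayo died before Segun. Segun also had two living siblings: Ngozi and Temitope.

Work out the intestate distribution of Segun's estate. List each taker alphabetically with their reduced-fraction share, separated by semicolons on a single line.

Only one parent, Chukwudi, survives, so Chukwudi takes the entire estate. The siblings take nothing because a surviving parent has priority.

Chukwudi 1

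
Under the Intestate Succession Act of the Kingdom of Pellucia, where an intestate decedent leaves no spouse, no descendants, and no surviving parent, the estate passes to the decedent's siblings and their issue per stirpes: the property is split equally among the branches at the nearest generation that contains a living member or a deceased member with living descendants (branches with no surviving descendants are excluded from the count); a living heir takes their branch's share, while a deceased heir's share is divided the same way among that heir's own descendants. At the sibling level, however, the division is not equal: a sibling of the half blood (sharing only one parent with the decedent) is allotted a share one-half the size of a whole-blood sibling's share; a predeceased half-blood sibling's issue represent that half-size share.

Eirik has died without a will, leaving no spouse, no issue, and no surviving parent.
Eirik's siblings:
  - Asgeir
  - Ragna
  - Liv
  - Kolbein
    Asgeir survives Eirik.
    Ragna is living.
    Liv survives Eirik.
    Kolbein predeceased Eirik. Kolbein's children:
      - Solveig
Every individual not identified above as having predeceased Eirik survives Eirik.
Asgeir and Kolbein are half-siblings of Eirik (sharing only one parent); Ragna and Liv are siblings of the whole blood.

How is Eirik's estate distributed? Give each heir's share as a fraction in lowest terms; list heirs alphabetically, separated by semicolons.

Asgeir 1/6; Liv 1/3; Ragna 1/3; Solveig 1/6

No spouse, descendants, or parent survives, so the estate passes to Eirik's siblings per stirpes.
Half-blood siblings count for one-half the weight of whole-blood siblings at the initial division.
Dividing 1 in proportion to weights (total weight 3): Asgeir (weight 1/2) → 1/6; Ragna (weight 1) → 1/3; Liv (weight 1) → 1/3; Kolbein (weight 1/2) → 1/6.
Asgeir is living and takes 1/6.
Ragna is living and takes 1/3.
Liv is living and takes 1/3.
Kolbein predeceased; the 1/6 allotted to Kolbein's branch passes to Kolbein's issue by representation.
Solveig is the sole taker at this level and receives the full 1/6.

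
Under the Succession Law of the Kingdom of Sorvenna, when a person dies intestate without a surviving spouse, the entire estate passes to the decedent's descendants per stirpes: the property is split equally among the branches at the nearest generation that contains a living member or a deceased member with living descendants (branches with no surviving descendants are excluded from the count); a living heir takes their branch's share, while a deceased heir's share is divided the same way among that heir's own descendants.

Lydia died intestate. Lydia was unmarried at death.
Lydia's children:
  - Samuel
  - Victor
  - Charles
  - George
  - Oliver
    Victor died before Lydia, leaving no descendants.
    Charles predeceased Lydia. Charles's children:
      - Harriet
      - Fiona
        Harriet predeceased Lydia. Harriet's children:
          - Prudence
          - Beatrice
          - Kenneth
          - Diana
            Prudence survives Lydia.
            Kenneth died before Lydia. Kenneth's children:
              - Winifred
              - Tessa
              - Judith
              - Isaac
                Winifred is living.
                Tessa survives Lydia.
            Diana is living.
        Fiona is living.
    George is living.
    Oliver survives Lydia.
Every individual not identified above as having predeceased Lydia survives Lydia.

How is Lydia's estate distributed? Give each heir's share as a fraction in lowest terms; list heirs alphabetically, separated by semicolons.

There is no surviving spouse, so the entire estate passes to Lydia's descendants per stirpes.
Victor left no surviving issue, so that branch lapses and is disregarded.
The estate is divided into 4 equal shares of 1/4 among Samuel, Charles, George, Oliver.
Samuel is living and takes 1/4.
Charles predeceased; the 1/4 allotted to Charles's branch passes to Charles's issue by representation.
The 1/4 is divided into 2 equal shares of 1/8 among Harriet, Fiona.
Harriet predeceased; the 1/8 allotted to Harriet's branch passes to Harriet's issue by representation.
The 1/8 is divided into 4 equal shares of 1/32 among Prudence, Beatrice, Kenneth, Diana.
Prudence is living and takes 1/32.
Beatrice is living and takes 1/32.
Kenneth predeceased; the 1/32 allotted to Kenneth's branch passes to Kenneth's issue by representation.
The 1/32 is divided into 4 equal shares of 1/128 among Winifred, Tessa, Judith, Isaac.
Winifred is living and takes 1/128.
Tessa is living and takes 1/128.
Judith is living and takes 1/128.
Isaac is living and takes 1/128.
Diana is living and takes 1/32.
Fiona is living and takes 1/8.
George is living and takes 1/4.
Oliver is living and takes 1/4.

Beatrice 1/32; Diana 1/32; Fiona 1/8; George 1/4; Isaac 1/128; Judith 1/128; Oliver 1/4; Prudence 1/32; Samuel 1/4; Tessa 1/128; Winifred 1/128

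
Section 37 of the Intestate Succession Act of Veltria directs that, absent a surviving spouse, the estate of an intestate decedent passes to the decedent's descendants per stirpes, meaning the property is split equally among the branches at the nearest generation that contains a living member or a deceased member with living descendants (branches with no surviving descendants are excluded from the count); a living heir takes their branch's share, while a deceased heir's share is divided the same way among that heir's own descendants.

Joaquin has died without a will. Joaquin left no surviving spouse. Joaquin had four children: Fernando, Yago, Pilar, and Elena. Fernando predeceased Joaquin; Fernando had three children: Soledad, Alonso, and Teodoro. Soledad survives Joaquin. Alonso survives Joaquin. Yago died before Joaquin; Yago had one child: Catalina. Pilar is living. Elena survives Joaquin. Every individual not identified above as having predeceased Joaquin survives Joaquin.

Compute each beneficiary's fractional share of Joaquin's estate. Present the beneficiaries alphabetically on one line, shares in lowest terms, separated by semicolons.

Alonso 1/12; Catalina 1/4; Elena 1/4; Pilar 1/4; Soledad 1/12; Teodoro 1/12

There is no surviving spouse, so the entire estate passes to Joaquin's descendants per stirpes.
The estate is divided into 4 equal shares of 1/4 among Fernando, Yago, Pilar, Elena.
Fernando predeceased; the 1/4 allotted to Fernando's branch passes to Fernando's issue by representation.
The 1/4 is divided into 3 equal shares of 1/12 among Soledad, Alonso, Teodoro.
Soledad is living and takes 1/12.
Alonso is living and takes 1/12.
Teodoro is living and takes 1/12.
Yago predeceased; the 1/4 allotted to Yago's branch passes to Yago's issue by representation.
Catalina is the sole taker at this level and receives the full 1/4.
Pilar is living and takes 1/4.
Elena is living and takes 1/4.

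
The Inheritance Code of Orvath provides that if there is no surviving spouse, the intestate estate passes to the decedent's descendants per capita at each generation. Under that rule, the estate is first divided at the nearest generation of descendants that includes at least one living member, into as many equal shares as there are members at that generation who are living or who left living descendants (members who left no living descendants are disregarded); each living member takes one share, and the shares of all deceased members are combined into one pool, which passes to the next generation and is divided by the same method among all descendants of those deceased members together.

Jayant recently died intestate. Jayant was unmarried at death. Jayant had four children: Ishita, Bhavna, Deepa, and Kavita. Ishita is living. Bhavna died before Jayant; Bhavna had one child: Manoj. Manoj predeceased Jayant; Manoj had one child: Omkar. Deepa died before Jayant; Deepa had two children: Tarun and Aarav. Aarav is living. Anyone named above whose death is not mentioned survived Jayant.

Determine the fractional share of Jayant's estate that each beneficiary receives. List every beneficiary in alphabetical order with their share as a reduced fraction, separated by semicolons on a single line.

There is no surviving spouse, so the entire estate passes to Jayant's descendants per capita at each generation.
At generation 1 (Ishita, Bhavna, Deepa, Kavita) there are 4 shares of (1)/4 = 1/4 each.
Living: Ishita and Kavita — each takes 1/4.
Deceased: Bhavna and Deepa. Their combined 1/2 is pooled and carried to generation 2.
At generation 2 (Manoj, Tarun, Aarav) there are 3 shares of (1/2)/3 = 1/6 each.
Living: Tarun and Aarav — each takes 1/6.
Deceased: Manoj. That 1/6 share is carried to generation 3.
At generation 3 (Omkar) there are 1 shares of (1/6)/1 = 1/6 each.
Living: Omkar — each takes 1/6.

Aarav 1/6; Ishita 1/4; Kavita 1/4; Omkar 1/6; Tarun 1/6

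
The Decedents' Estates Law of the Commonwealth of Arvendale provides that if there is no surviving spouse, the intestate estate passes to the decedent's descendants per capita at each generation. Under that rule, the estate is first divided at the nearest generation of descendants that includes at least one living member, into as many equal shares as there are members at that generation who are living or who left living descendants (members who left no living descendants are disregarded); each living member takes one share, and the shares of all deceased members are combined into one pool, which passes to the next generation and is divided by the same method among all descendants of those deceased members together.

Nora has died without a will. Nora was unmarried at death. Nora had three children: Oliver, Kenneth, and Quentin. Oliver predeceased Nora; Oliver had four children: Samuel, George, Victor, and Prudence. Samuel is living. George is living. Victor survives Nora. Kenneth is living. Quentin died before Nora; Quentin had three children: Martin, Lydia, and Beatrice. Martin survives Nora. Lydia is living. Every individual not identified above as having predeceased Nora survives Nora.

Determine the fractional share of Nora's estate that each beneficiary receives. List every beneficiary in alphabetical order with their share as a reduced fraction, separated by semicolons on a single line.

Beatrice 2/21; George 2/21; Kenneth 1/3; Lydia 2/21; Martin 2/21; Prudence 2/21; Samuel 2/21; Victor 2/21

There is no surviving spouse, so the entire estate passes to Nora's descendants per capita at each generation.
At generation 1 (Oliver, Kenneth, Quentin) there are 3 shares of (1)/3 = 1/3 each.
Living: Kenneth — each takes 1/3.
Deceased: Oliver and Quentin. Their combined 2/3 is pooled and carried to generation 2.
At generation 2 (Samuel, George, Victor, Prudence, Martin, Lydia, Beatrice) there are 7 shares of (2/3)/7 = 2/21 each.
Living: Samuel, George, Victor, Prudence, Martin, Lydia, and Beatrice — each takes 2/21.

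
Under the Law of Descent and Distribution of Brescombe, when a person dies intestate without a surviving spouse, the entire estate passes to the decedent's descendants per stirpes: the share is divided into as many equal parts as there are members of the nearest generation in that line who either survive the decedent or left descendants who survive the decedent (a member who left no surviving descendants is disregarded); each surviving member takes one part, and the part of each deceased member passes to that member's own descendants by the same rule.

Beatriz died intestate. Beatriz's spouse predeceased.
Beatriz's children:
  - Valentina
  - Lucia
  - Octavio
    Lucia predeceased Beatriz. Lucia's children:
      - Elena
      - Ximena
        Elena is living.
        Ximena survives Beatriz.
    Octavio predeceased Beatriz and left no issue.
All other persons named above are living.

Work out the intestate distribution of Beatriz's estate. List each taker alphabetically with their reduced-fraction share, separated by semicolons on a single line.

There is no surviving spouse, so the entire estate passes to Beatriz's descendants per stirpes.
Octavio left no surviving issue, so that branch lapses and is disregarded.
The estate is divided into 2 equal shares of 1/2 among Valentina, Lucia.
Valentina is living and takes 1/2.
Lucia predeceased; the 1/2 allotted to Lucia's branch passes to Lucia's issue by representation.
The 1/2 is divided into 2 equal shares of 1/4 among Elena, Ximena.
Elena is living and takes 1/4.
Ximena is living and takes 1/4.

Elena 1/4; Valentina 1/2; Ximena 1/4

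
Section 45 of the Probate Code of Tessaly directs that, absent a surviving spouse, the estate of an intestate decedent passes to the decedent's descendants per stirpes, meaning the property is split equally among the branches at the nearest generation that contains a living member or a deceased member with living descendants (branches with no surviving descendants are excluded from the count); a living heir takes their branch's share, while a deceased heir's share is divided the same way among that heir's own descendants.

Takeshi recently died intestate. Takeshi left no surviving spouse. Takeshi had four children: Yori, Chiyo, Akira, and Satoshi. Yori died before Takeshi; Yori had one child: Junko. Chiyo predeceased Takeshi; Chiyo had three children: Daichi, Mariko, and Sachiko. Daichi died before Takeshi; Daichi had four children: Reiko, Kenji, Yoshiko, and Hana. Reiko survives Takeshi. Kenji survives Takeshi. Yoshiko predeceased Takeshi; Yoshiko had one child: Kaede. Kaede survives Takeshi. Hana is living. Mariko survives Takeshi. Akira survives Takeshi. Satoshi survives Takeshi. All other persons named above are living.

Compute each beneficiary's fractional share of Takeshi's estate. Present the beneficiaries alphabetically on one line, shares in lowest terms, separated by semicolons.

Akira 1/4; Hana 1/48; Junko 1/4; Kaede 1/48; Kenji 1/48; Mariko 1/12; Reiko 1/48; Sachiko 1/12; Satoshi 1/4

There is no surviving spouse, so the entire estate passes to Takeshi's descendants per stirpes.
The estate is divided into 4 equal shares of 1/4 among Yori, Chiyo, Akira, Satoshi.
Yori predeceased; the 1/4 allotted to Yori's branch passes to Yori's issue by representation.
Junko is the sole taker at this level and receives the full 1/4.
Chiyo predeceased; the 1/4 allotted to Chiyo's branch passes to Chiyo's issue by representation.
The 1/4 is divided into 3 equal shares of 1/12 among Daichi, Mariko, Sachiko.
Daichi predeceased; the 1/12 allotted to Daichi's branch passes to Daichi's issue by representation.
The 1/12 is divided into 4 equal shares of 1/48 among Reiko, Kenji, Yoshiko, Hana.
Reiko is living and takes 1/48.
Kenji is living and takes 1/48.
Yoshiko predeceased; the 1/48 allotted to Yoshiko's branch passes to Yoshiko's issue by representation.
Kaede is the sole taker at this level and receives the full 1/48.
Hana is living and takes 1/48.
Mariko is living and takes 1/12.
Sachiko is living and takes 1/12.
Akira is living and takes 1/4.
Satoshi is living and takes 1/4.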